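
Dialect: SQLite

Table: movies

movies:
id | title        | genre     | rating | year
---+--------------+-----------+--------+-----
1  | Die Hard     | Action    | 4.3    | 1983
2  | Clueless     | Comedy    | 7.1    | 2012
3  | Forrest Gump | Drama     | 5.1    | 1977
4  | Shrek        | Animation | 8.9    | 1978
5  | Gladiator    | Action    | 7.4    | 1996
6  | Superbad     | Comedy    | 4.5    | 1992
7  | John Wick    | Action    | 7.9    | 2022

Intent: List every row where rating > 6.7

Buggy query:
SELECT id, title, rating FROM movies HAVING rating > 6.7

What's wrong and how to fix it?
Bug: This is a non-aggregate query (no GROUP BY, no aggregates), so in SQLite the HAVING clause is invalid here; a row-level condition belongs in WHERE

Fix: Replace HAVING with WHERE since the condition applies to individual rows

Corrected query:
SELECT id, title, rating FROM movies WHERE rating > 6.7

Result:
id | title     | rating
---+-----------+-------
2  | Clueless  | 7.1   
4  | Shrek     | 8.9   
5  | Gladiator | 7.4   
7  | John Wick | 7.9   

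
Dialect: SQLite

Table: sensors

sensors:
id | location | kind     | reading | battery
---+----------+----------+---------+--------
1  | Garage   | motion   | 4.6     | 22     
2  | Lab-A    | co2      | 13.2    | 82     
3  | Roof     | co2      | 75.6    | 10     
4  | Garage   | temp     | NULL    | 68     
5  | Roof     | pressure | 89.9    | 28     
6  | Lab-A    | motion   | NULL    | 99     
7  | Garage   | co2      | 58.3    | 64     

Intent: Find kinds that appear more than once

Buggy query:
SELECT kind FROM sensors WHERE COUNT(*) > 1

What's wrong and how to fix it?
Bug: WHERE can't reference COUNT(*); aggregates are computed after WHERE

Fix: GROUP BY kind, then filter groups with HAVING COUNT(*) > 1

Corrected query:
SELECT kind FROM sensors GROUP BY kind HAVING COUNT(*) > 1

Result:
kind  
------
co2   
motion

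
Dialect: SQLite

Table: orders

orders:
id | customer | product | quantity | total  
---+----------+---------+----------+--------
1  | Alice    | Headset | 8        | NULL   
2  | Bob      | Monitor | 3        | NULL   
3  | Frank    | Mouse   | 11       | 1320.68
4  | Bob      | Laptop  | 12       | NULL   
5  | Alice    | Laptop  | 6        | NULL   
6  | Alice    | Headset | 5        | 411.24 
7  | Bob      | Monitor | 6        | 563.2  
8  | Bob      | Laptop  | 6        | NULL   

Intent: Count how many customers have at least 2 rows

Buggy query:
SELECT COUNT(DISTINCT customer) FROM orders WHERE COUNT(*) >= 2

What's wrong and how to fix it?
Bug: WHERE filters individual rows, not groups, so a group-level COUNT is invalid there

Fix: Use a subquery that GROUPs and filters with HAVING, then count its rows

Corrected query:
SELECT COUNT(*) FROM (SELECT customer FROM orders GROUP BY customer HAVING COUNT(*) >= 2)

Result:
COUNT(*)
--------
2       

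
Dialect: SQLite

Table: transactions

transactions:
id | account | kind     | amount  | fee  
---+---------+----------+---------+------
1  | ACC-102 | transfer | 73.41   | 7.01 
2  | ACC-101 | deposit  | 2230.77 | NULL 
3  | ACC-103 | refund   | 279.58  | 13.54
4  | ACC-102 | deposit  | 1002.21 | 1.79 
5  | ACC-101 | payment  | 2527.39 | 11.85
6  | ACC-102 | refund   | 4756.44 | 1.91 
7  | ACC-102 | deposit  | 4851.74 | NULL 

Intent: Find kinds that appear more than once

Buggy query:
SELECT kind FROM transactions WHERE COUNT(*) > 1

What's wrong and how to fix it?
Bug: COUNT(*) is an aggregate and cannot be used in WHERE

Fix: Group first, then use HAVING for the count condition

Corrected query:
SELECT kind FROM transactions GROUP BY kind HAVING COUNT(*) > 1

Result:
kind   
-------
deposit
refund 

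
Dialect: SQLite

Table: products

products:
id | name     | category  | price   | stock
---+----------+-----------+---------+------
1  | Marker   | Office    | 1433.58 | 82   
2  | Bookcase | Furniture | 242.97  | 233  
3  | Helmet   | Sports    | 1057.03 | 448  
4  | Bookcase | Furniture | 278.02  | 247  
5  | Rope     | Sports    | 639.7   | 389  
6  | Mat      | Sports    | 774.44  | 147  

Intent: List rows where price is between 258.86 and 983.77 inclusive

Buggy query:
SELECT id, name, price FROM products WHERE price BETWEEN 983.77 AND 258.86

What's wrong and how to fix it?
Bug: The bounds are reversed; BETWEEN a AND b requires a <= b to match anything

Fix: Swap the bounds so the smaller value comes first

Corrected query:
SELECT id, name, price FROM products WHERE price BETWEEN 258.86 AND 983.77

Result:
id | name     | price 
---+----------+-------
4  | Bookcase | 278.02
5  | Rope     | 639.7 
6  | Mat      | 774.44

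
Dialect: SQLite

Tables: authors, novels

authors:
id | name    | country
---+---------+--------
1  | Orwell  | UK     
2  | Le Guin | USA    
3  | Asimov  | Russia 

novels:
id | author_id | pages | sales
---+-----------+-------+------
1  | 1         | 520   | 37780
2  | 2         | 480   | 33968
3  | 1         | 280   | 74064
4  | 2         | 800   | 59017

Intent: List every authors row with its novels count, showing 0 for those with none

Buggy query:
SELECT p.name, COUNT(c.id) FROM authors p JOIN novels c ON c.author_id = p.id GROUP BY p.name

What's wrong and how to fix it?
Bug: INNER JOIN drops authors rows that have no matching novels rows

Fix: Switch to LEFT JOIN to retain unmatched parent rows

Corrected query:
SELECT p.name, COUNT(c.id) FROM authors p LEFT JOIN novels c ON c.author_id = p.id GROUP BY p.name

Result:
name    | COUNT(c.id)
--------+------------
Asimov  | 0          
Le Guin | 2          
Orwell  | 2          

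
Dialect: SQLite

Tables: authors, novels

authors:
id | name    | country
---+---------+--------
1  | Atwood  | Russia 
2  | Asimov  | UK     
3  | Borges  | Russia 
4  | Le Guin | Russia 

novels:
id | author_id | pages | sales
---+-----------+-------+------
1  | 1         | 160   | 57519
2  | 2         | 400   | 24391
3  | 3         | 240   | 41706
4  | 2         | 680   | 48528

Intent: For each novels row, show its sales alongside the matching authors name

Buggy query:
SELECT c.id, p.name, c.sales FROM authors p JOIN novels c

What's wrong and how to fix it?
Bug: Missing join condition: each novels row is matched to all authors rows instead of just its own

Fix: Specify the join condition linking the foreign key to the parent id

Corrected query:
SELECT c.id, p.name, c.sales FROM authors p JOIN novels c ON c.author_id = p.id

Result:
id | name   | sales
---+--------+------
1  | Atwood | 57519
2  | Asimov | 24391
3  | Borges | 41706
4  | Asimov | 48528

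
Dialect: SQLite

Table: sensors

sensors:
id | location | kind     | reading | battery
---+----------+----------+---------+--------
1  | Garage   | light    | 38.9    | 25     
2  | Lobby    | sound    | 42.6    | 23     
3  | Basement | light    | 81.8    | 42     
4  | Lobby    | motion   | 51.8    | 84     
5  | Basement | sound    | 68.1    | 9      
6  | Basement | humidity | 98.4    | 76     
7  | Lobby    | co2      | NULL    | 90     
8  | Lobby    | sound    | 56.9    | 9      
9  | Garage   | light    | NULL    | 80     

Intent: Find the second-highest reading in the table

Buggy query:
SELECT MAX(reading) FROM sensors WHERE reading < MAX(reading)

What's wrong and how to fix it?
Bug: MAX(reading) on the right of the comparison is an aggregate-in-WHERE error

Fix: Compute the overall MAX in a subquery, then take MAX of rows below it

Corrected query:
SELECT MAX(reading) FROM sensors WHERE reading < (SELECT MAX(reading) FROM sensors)

Result:
MAX(reading)
------------
81.8        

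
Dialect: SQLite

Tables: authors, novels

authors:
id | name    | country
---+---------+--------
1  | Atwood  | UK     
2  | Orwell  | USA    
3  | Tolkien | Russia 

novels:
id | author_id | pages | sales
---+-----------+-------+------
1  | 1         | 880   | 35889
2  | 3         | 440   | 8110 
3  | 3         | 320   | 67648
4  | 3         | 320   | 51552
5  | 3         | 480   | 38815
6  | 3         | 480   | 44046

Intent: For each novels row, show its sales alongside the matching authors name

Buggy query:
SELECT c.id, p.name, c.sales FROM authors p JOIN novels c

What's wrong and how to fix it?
Bug: JOIN with no ON clause produces a cartesian product; every novels row pairs with every authors row

Fix: Add ON c.author_id = p.id to the JOIN

Corrected query:
SELECT c.id, p.name, c.sales FROM authors p JOIN novels c ON c.author_id = p.id

Result:
id | name    | sales
---+---------+------
1  | Atwood  | 35889
2  | Tolkien | 8110 
3  | Tolkien | 67648
4  | Tolkien | 51552
5  | Tolkien | 38815
6  | Tolkien | 44046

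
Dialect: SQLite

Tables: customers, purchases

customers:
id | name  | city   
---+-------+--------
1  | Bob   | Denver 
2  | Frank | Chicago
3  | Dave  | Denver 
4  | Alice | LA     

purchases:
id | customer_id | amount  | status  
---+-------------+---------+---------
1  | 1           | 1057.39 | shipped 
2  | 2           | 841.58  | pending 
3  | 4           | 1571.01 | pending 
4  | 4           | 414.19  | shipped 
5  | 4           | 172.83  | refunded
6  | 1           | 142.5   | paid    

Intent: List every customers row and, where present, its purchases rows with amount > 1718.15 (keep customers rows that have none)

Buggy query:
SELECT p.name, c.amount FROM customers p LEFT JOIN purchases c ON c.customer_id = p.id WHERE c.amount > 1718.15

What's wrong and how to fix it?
Bug: Filtering c.amount in WHERE discards the NULL rows produced by LEFT JOIN, turning it into an inner join

Fix: Put 'c.amount > 1718.15' in the JOIN's ON clause instead of WHERE

Corrected query:
SELECT p.name, c.amount FROM customers p LEFT JOIN purchases c ON c.customer_id = p.id AND c.amount > 1718.15

Result:
name  | amount
------+-------
Bob   | NULL  
Frank | NULL  
Dave  | NULL  
Alice | NULL  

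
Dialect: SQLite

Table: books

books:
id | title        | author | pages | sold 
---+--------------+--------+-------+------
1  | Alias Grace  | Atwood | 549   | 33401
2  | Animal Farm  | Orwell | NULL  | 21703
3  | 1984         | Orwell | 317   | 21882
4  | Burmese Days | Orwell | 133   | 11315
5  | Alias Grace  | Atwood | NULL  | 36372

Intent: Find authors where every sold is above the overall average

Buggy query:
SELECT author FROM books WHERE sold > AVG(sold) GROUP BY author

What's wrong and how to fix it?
Bug: AVG() is an aggregate; it can't sit directly in WHERE

Fix: Use a subquery for AVG and a HAVING MIN(...) filter so the condition holds for every row in the group

Corrected query:
SELECT author FROM books GROUP BY author HAVING MIN(sold) > (SELECT AVG(sold) FROM books)

Result:
author
------
Atwood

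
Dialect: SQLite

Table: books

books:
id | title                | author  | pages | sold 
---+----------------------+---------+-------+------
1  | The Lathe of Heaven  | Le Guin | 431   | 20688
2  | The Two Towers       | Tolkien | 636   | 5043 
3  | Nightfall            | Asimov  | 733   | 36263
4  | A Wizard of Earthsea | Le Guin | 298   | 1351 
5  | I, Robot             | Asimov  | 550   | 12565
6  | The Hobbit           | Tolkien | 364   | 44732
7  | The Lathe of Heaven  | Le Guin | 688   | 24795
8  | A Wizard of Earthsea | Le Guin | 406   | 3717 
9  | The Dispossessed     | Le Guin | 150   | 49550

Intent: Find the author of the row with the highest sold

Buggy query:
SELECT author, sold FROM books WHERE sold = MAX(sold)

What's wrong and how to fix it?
Bug: WHERE is evaluated per row; an aggregate over the whole table isn't defined there

Fix: Wrap MAX in a scalar subquery so WHERE compares against a single value

Corrected query:
SELECT author, sold FROM books WHERE sold = (SELECT MAX(sold) FROM books)

Result:
author  | sold 
--------+------
Le Guin | 49550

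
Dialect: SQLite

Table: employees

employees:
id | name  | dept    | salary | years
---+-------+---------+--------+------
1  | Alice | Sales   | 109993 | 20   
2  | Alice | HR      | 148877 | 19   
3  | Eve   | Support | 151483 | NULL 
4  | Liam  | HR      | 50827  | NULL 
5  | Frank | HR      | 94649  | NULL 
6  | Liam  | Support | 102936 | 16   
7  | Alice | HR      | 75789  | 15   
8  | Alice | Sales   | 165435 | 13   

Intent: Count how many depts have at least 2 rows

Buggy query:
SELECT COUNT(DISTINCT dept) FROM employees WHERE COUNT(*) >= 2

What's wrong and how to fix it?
Bug: COUNT(*) cannot appear in WHERE; the per-group count doesn't exist yet

Fix: Group first with HAVING COUNT(*) >= 2, then COUNT the resulting groups

Corrected query:
SELECT COUNT(*) FROM (SELECT dept FROM employees GROUP BY dept HAVING COUNT(*) >= 2)

Result:
COUNT(*)
--------
3       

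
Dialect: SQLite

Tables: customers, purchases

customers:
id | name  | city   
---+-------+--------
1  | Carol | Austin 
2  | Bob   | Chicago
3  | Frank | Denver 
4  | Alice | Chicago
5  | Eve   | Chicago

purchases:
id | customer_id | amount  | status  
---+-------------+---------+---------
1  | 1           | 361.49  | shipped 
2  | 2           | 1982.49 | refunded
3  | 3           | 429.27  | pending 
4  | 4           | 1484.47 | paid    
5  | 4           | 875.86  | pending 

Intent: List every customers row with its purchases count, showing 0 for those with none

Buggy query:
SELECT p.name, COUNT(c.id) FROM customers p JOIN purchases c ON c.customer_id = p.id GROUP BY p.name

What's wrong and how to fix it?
Bug: An inner join excludes parents with zero children

Fix: Use LEFT JOIN so parents without children still appear (COUNT(c.id) gives 0)

Corrected query:
SELECT p.name, COUNT(c.id) FROM customers p LEFT JOIN purchases c ON c.customer_id = p.id GROUP BY p.name

Result:
name  | COUNT(c.id)
------+------------
Alice | 2          
Bob   | 1          
Carol | 1          
Eve   | 0          
Frank | 1          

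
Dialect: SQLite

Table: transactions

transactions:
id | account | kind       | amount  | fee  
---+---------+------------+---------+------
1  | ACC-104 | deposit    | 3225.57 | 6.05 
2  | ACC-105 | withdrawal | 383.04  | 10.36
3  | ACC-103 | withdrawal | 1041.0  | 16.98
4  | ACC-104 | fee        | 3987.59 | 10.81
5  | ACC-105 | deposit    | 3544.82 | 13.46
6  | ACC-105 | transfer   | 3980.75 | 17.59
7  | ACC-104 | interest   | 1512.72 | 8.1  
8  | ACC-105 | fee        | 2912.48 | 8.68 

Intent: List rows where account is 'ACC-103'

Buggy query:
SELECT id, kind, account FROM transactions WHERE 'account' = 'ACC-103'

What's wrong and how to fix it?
Bug: 'account' in single quotes is a string literal, not the column; the comparison is literal-vs-literal and never true

Fix: Remove the quotes around the column name (or use double quotes for an identifier)

Corrected query:
SELECT id, kind, account FROM transactions WHERE account = 'ACC-103'

Result:
id | kind       | account
---+------------+--------
3  | withdrawal | ACC-103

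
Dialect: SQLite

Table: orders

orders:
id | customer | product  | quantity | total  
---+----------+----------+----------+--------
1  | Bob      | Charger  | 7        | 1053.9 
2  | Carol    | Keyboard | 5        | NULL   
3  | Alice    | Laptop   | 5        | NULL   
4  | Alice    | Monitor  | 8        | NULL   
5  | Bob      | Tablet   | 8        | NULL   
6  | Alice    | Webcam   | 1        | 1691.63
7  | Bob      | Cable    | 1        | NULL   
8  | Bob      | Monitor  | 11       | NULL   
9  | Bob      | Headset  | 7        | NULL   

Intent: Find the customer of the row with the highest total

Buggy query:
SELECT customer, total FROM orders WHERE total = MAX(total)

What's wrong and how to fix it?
Bug: WHERE is evaluated per row; an aggregate over the whole table isn't defined there

Fix: Wrap MAX in a scalar subquery so WHERE compares against a single value

Corrected query:
SELECT customer, total FROM orders WHERE total = (SELECT MAX(total) FROM orders)

Result:
customer | total  
---------+--------
Alice    | 1691.63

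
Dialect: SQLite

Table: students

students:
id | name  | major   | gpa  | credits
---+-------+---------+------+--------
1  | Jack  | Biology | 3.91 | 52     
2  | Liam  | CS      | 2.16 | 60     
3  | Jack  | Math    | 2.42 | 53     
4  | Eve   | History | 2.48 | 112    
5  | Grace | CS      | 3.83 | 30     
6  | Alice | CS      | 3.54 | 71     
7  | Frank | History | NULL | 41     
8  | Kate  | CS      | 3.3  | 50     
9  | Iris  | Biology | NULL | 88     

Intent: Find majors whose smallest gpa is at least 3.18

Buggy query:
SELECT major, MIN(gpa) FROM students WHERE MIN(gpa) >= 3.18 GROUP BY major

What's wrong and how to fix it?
Bug: MIN() in WHERE is a misuse of aggregate

Fix: Replace WHERE with HAVING after the GROUP BY

Corrected query:
SELECT major, MIN(gpa) FROM students GROUP BY major HAVING MIN(gpa) >= 3.18

Result:
major   | MIN(gpa)
--------+---------
Biology | 3.91    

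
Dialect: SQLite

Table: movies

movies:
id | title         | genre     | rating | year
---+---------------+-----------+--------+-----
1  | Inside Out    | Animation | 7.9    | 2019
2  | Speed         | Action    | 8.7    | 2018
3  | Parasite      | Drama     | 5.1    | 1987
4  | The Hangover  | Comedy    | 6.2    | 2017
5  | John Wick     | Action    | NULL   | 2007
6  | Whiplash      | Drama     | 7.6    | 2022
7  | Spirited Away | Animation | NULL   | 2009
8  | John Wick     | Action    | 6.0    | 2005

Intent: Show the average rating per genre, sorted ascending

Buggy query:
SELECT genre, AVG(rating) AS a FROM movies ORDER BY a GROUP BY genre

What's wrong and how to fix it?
Bug: GROUP BY must precede ORDER BY

Fix: Move ORDER BY to the end, after GROUP BY

Corrected query:
SELECT genre, AVG(rating) AS a FROM movies GROUP BY genre ORDER BY a

Result:
genre     | a   
----------+-----
Comedy    | 6.2 
Drama     | 6.35
Action    | 7.35
Animation | 7.9 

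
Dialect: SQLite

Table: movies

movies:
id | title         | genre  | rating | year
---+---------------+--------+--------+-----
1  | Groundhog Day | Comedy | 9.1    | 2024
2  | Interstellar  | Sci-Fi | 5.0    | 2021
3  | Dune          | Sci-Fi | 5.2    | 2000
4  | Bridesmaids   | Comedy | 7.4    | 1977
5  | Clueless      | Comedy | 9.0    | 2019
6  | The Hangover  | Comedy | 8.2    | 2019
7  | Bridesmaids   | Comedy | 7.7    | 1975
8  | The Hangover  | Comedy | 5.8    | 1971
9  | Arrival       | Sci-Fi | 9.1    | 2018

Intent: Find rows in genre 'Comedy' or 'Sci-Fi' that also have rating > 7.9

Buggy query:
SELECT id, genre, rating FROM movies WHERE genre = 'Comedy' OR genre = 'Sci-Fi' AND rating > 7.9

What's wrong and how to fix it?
Bug: AND binds tighter than OR, so this parses as genre = 'Comedy' OR (genre = 'Sci-Fi' AND rating > 7.9)

Fix: Group the OR with parentheses (or use IN), then AND the threshold

Corrected query:
SELECT id, genre, rating FROM movies WHERE (genre = 'Comedy' OR genre = 'Sci-Fi') AND rating > 7.9

Result:
id | genre  | rating
---+--------+-------
1  | Comedy | 9.1   
5  | Comedy | 9     
6  | Comedy | 8.2   
9  | Sci-Fi | 9.1   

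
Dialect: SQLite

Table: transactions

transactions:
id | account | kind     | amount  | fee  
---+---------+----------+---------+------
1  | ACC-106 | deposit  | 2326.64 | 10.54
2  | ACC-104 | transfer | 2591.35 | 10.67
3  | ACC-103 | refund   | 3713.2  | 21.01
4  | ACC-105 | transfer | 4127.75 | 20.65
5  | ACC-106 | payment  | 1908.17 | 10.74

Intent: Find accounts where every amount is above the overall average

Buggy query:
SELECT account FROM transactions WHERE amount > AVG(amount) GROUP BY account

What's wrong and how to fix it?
Bug: AVG() is an aggregate; it can't sit directly in WHERE

Fix: Use a subquery for AVG and a HAVING MIN(...) filter so the condition holds for every row in the group

Corrected query:
SELECT account FROM transactions GROUP BY account HAVING MIN(amount) > (SELECT AVG(amount) FROM transactions)

Result:
account
-------
ACC-103
ACC-105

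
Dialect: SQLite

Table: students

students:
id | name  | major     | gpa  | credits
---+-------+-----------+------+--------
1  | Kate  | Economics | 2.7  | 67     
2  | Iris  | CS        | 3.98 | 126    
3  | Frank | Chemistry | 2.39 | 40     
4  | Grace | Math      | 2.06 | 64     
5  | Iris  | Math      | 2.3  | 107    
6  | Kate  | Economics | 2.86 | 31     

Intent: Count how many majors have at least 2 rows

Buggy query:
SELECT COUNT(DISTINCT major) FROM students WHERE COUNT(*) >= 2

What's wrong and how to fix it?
Bug: COUNT(*) cannot appear in WHERE; the per-group count doesn't exist yet

Fix: Group first with HAVING COUNT(*) >= 2, then COUNT the resulting groups

Corrected query:
SELECT COUNT(*) FROM (SELECT major FROM students GROUP BY major HAVING COUNT(*) >= 2)

Result:
COUNT(*)
--------
2       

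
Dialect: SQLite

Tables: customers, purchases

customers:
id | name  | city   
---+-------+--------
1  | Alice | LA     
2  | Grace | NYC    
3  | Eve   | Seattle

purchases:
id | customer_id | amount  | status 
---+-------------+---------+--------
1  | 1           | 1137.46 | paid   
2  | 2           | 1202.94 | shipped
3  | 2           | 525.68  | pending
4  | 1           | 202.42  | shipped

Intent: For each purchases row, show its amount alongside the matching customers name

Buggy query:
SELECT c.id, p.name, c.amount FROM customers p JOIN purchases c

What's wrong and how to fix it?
Bug: Missing join condition: each purchases row is matched to all customers rows instead of just its own

Fix: Add ON c.customer_id = p.id to the JOIN

Corrected query:
SELECT c.id, p.name, c.amount FROM customers p JOIN purchases c ON c.customer_id = p.id

Result:
id | name  | amount 
---+-------+--------
1  | Alice | 1137.46
2  | Grace | 1202.94
3  | Grace | 525.68 
4  | Alice | 202.42 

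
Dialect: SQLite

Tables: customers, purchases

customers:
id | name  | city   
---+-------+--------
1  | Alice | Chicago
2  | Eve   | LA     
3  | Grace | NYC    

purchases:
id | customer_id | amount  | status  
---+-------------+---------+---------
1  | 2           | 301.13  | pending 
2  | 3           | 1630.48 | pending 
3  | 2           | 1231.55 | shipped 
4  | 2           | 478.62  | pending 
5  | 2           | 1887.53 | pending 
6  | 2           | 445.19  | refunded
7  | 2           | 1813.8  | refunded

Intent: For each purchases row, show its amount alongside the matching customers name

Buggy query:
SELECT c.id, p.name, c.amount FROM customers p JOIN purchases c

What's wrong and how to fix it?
Bug: JOIN with no ON clause produces a cartesian product; every purchases row pairs with every customers row

Fix: Specify the join condition linking the foreign key to the parent id

Corrected query:
SELECT c.id, p.name, c.amount FROM customers p JOIN purchases c ON c.customer_id = p.id

Result:
id | name  | amount 
---+-------+--------
1  | Eve   | 301.13 
2  | Grace | 1630.48
3  | Eve   | 1231.55
4  | Eve   | 478.62 
5  | Eve   | 1887.53
6  | Eve   | 445.19 
7  | Eve   | 1813.8 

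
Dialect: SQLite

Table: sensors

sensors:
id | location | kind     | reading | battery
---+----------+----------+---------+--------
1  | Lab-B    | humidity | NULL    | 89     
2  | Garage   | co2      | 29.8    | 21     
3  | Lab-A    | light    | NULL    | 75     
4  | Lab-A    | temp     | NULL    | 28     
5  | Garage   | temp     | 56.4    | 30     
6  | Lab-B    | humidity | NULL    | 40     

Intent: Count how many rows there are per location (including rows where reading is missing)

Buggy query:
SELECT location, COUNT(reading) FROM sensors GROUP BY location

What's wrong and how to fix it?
Bug: COUNT(column) counts non-NULL values only; rows with NULL reading aren't counted

Fix: Use COUNT(*) to count all rows regardless of NULL

Corrected query:
SELECT location, COUNT(*) FROM sensors GROUP BY location

Result:
location | COUNT(*)
---------+---------
Garage   | 2       
Lab-A    | 2       
Lab-B    | 2       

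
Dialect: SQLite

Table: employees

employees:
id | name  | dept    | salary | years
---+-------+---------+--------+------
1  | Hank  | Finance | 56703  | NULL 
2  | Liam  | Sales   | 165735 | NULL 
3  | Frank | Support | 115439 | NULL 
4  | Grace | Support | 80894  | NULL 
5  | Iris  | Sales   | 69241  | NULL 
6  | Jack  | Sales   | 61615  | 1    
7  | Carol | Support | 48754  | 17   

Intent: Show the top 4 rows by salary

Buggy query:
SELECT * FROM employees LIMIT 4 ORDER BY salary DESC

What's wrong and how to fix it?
Bug: ORDER BY cannot follow LIMIT; LIMIT is the final clause

Fix: Sort with ORDER BY, then apply LIMIT

Corrected query:
SELECT * FROM employees ORDER BY salary DESC LIMIT 4

Result:
id | name  | dept    | salary | years
---+-------+---------+--------+------
2  | Liam  | Sales   | 165735 | NULL 
3  | Frank | Support | 115439 | NULL 
4  | Grace | Support | 80894  | NULL 
5  | Iris  | Sales   | 69241  | NULL 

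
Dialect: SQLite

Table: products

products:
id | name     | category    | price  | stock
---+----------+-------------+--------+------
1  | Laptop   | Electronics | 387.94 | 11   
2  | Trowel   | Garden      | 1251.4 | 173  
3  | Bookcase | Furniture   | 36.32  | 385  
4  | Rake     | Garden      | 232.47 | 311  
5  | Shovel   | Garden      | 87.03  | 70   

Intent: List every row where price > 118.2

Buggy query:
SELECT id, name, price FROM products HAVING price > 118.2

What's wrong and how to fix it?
Bug: HAVING filters the output of aggregation, but this query has no GROUP BY and no aggregate functions, so SQLite rejects it (HAVING clause on a non-aggregate query); the condition here is per row

Fix: Use WHERE for row-level filtering

Corrected query:
SELECT id, name, price FROM products WHERE price > 118.2

Result:
id | name   | price 
---+--------+-------
1  | Laptop | 387.94
2  | Trowel | 1251.4
4  | Rake   | 232.47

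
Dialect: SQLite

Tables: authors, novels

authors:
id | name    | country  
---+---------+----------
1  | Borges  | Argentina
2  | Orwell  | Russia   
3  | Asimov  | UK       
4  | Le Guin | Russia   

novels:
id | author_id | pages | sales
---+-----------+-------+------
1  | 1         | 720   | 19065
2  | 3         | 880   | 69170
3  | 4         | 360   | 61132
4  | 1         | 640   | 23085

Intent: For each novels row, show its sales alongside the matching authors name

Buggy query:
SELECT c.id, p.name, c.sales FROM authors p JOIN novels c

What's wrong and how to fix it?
Bug: Missing join condition: each novels row is matched to all authors rows instead of just its own

Fix: Specify the join condition linking the foreign key to the parent id

Corrected query:
SELECT c.id, p.name, c.sales FROM authors p JOIN novels c ON c.author_id = p.id

Result:
id | name    | sales
---+---------+------
1  | Borges  | 19065
2  | Asimov  | 69170
3  | Le Guin | 61132
4  | Borges  | 23085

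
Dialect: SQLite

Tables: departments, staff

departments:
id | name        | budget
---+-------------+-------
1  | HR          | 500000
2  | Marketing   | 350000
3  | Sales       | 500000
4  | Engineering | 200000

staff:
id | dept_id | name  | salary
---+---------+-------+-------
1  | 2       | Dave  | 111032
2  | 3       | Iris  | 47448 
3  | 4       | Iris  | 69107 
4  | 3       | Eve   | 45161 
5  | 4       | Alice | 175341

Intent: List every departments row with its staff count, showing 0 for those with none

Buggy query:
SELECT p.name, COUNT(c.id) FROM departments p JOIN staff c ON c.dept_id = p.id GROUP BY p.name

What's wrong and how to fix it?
Bug: An inner join excludes parents with zero children

Fix: Switch to LEFT JOIN to retain unmatched parent rows

Corrected query:
SELECT p.name, COUNT(c.id) FROM departments p LEFT JOIN staff c ON c.dept_id = p.id GROUP BY p.name

Result:
name        | COUNT(c.id)
------------+------------
Engineering | 2          
HR          | 0          
Marketing   | 1          
Sales       | 2          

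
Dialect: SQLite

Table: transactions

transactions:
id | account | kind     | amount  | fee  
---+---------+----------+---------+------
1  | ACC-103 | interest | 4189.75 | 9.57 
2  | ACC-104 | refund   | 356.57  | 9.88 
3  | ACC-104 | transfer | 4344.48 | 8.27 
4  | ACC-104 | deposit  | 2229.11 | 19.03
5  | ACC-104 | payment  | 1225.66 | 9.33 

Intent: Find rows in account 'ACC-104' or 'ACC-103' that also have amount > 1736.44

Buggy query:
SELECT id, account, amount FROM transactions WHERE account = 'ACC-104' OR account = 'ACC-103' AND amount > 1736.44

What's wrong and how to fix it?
Bug: Without parentheses, AND is evaluated before OR, so the amount filter only applies to the 'ACC-103' branch

Fix: Group the OR with parentheses (or use IN), then AND the threshold

Corrected query:
SELECT id, account, amount FROM transactions WHERE (account = 'ACC-104' OR account = 'ACC-103') AND amount > 1736.44

Result:
id | account | amount 
---+---------+--------
1  | ACC-103 | 4189.75
3  | ACC-104 | 4344.48
4  | ACC-104 | 2229.11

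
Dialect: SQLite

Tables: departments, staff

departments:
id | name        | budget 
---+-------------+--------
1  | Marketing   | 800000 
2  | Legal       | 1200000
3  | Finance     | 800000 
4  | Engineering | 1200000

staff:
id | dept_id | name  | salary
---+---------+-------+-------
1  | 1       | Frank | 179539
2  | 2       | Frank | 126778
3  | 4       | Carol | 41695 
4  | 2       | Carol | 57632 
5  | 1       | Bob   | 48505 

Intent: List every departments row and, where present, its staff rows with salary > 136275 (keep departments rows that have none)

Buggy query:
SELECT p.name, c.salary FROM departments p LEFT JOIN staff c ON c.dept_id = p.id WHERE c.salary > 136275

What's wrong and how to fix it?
Bug: A WHERE condition on the right-hand table after LEFT JOIN drops unmatched parents

Fix: Put 'c.salary > 136275' in the JOIN's ON clause instead of WHERE

Corrected query:
SELECT p.name, c.salary FROM departments p LEFT JOIN staff c ON c.dept_id = p.id AND c.salary > 136275

Result:
name        | salary
------------+-------
Marketing   | 179539
Legal       | NULL  
Finance     | NULL  
Engineering | NULL  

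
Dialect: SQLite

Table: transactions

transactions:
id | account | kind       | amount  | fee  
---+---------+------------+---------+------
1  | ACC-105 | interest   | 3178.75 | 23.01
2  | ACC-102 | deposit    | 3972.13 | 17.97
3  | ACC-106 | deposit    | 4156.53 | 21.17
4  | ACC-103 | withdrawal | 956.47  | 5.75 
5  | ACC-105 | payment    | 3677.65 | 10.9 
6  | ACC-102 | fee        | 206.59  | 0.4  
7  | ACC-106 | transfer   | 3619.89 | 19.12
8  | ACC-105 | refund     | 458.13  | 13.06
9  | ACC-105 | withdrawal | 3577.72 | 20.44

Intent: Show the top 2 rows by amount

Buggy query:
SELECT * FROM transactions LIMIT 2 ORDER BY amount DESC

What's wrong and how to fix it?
Bug: ORDER BY cannot follow LIMIT; LIMIT is the final clause

Fix: Sort with ORDER BY, then apply LIMIT

Corrected query:
SELECT * FROM transactions ORDER BY amount DESC LIMIT 2

Result:
id | account | kind    | amount  | fee  
---+---------+---------+---------+------
3  | ACC-106 | deposit | 4156.53 | 21.17
2  | ACC-102 | deposit | 3972.13 | 17.97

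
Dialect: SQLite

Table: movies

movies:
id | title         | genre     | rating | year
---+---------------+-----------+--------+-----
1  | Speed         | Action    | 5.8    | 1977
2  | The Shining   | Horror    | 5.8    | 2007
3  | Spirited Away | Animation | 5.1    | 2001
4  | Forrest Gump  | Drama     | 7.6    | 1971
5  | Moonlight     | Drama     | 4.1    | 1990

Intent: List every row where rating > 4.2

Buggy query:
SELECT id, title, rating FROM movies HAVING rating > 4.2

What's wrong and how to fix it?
Bug: This is a non-aggregate query (no GROUP BY, no aggregates), so in SQLite the HAVING clause is invalid here; a row-level condition belongs in WHERE

Fix: Use WHERE for row-level filtering

Corrected query:
SELECT id, title, rating FROM movies WHERE rating > 4.2

Result:
id | title         | rating
---+---------------+-------
1  | Speed         | 5.8   
2  | The Shining   | 5.8   
3  | Spirited Away | 5.1   
4  | Forrest Gump  | 7.6   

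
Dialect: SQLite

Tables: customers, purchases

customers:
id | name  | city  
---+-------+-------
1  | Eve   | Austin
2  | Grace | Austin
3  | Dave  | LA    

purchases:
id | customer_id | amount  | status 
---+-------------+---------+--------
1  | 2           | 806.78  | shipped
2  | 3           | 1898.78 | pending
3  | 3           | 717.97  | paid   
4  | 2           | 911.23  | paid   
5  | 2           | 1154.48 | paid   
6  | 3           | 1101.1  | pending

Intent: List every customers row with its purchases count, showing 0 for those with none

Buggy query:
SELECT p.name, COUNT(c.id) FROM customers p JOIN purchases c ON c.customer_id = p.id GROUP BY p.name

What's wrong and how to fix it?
Bug: INNER JOIN drops customers rows that have no matching purchases rows

Fix: Use LEFT JOIN so parents without children still appear (COUNT(c.id) gives 0)

Corrected query:
SELECT p.name, COUNT(c.id) FROM customers p LEFT JOIN purchases c ON c.customer_id = p.id GROUP BY p.name

Result:
name  | COUNT(c.id)
------+------------
Dave  | 3          
Eve   | 0          
Grace | 3          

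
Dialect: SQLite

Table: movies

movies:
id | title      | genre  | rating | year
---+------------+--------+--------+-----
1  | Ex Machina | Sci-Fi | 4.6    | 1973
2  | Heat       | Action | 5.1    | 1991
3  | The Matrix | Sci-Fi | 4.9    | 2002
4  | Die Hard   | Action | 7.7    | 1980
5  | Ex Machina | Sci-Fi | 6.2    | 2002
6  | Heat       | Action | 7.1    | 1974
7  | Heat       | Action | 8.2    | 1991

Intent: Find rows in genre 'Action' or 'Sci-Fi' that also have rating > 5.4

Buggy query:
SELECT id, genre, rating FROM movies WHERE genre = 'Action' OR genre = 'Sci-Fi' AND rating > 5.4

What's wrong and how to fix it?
Bug: Without parentheses, AND is evaluated before OR, so the rating filter only applies to the 'Sci-Fi' branch

Fix: Add parentheses around the OR so the AND applies to both alternatives

Corrected query:
SELECT id, genre, rating FROM movies WHERE (genre = 'Action' OR genre = 'Sci-Fi') AND rating > 5.4

Result:
id | genre  | rating
---+--------+-------
4  | Action | 7.7   
5  | Sci-Fi | 6.2   
6  | Action | 7.1   
7  | Action | 8.2   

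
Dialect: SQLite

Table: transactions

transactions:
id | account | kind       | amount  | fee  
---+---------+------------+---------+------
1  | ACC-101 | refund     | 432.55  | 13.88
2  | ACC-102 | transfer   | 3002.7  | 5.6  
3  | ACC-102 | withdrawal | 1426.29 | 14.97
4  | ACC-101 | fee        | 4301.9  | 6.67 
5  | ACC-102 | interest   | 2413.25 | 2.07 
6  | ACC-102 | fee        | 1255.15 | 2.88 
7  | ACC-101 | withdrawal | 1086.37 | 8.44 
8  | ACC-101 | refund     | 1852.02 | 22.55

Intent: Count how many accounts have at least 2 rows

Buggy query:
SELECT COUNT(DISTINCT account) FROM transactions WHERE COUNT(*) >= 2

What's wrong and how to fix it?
Bug: COUNT(*) cannot appear in WHERE; the per-group count doesn't exist yet

Fix: Group first with HAVING COUNT(*) >= 2, then COUNT the resulting groups

Corrected query:
SELECT COUNT(*) FROM (SELECT account FROM transactions GROUP BY account HAVING COUNT(*) >= 2)

Result:
COUNT(*)
--------
2       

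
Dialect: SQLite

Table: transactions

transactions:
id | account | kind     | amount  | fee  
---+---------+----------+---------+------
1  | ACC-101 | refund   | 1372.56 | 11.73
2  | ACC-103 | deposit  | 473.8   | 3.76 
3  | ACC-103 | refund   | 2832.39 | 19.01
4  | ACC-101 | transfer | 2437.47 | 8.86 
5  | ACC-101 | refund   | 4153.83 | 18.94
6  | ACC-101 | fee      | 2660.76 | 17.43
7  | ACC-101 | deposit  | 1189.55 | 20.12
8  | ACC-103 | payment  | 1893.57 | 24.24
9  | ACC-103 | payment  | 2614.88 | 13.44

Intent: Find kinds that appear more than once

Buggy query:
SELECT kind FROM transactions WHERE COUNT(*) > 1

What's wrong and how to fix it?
Bug: COUNT(*) is an aggregate and cannot be used in WHERE

Fix: Group first, then use HAVING for the count condition

Corrected query:
SELECT kind FROM transactions GROUP BY kind HAVING COUNT(*) > 1

Result:
kind   
-------
deposit
payment
refund 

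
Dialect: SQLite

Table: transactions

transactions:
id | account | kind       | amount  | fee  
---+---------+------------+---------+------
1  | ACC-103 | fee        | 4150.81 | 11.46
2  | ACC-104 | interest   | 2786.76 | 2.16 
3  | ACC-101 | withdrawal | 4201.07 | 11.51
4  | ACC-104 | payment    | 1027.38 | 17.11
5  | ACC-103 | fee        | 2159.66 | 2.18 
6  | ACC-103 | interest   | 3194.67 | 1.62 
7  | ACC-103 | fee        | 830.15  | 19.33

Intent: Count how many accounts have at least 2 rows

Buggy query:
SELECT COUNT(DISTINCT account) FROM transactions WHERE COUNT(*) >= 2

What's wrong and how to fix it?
Bug: COUNT(*) cannot appear in WHERE; the per-group count doesn't exist yet

Fix: Use a subquery that GROUPs and filters with HAVING, then count its rows

Corrected query:
SELECT COUNT(*) FROM (SELECT account FROM transactions GROUP BY account HAVING COUNT(*) >= 2)

Result:
COUNT(*)
--------
2       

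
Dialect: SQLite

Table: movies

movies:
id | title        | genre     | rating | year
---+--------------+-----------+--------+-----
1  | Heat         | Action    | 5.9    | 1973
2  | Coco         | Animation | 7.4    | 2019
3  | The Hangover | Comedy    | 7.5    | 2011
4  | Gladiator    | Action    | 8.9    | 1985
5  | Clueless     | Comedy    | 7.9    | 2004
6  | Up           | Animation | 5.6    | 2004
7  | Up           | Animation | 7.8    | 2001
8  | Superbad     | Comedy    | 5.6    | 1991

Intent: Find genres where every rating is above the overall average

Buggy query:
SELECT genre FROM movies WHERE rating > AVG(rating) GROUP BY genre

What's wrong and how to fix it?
Bug: AVG() is an aggregate; it can't sit directly in WHERE

Fix: Use a subquery for AVG and a HAVING MIN(...) filter so the condition holds for every row in the group

Corrected query:
SELECT genre FROM movies GROUP BY genre HAVING MIN(rating) > (SELECT AVG(rating) FROM movies)

Result:
(no rows)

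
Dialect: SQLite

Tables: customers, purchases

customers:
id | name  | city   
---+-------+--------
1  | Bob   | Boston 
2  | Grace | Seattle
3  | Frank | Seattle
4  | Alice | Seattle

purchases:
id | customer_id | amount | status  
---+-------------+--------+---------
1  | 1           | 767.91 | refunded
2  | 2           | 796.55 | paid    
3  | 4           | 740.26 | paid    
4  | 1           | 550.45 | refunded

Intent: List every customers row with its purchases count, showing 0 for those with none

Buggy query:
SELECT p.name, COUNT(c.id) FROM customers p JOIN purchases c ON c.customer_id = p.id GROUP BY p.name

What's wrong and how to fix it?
Bug: An inner join excludes parents with zero children

Fix: Switch to LEFT JOIN to retain unmatched parent rows

Corrected query:
SELECT p.name, COUNT(c.id) FROM customers p LEFT JOIN purchases c ON c.customer_id = p.id GROUP BY p.name

Result:
name  | COUNT(c.id)
------+------------
Alice | 1          
Bob   | 2          
Frank | 0          
Grace | 1          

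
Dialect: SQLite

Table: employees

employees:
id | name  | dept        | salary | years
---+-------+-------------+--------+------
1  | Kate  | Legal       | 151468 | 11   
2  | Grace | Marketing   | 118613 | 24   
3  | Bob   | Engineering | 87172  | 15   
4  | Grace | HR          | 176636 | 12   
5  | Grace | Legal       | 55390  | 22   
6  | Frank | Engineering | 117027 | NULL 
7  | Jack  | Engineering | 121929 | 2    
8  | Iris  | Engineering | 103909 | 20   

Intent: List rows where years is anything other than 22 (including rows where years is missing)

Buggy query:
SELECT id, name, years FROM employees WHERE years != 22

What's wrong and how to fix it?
Bug: 'years != 22' is unknown when years is NULL, so NULL rows are silently excluded

Fix: Handle NULL separately with IS NULL alongside the inequality

Corrected query:
SELECT id, name, years FROM employees WHERE years != 22 OR years IS NULL

Result:
id | name  | years
---+-------+------
1  | Kate  | 11   
2  | Grace | 24   
3  | Bob   | 15   
4  | Grace | 12   
6  | Frank | NULL 
7  | Jack  | 2    
8  | Iris  | 20   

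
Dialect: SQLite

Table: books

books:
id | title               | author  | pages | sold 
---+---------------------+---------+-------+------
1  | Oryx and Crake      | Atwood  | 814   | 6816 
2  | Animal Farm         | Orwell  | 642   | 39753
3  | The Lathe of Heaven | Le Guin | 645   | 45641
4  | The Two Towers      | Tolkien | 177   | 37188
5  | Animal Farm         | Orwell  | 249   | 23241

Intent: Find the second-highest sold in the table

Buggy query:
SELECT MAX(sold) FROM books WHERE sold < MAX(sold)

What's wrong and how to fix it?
Bug: The inner MAX is an aggregate inside WHERE, which is not allowed

Fix: Put the inner MAX in a scalar subquery

Corrected query:
SELECT MAX(sold) FROM books WHERE sold < (SELECT MAX(sold) FROM books)

Result:
MAX(sold)
---------
39753    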